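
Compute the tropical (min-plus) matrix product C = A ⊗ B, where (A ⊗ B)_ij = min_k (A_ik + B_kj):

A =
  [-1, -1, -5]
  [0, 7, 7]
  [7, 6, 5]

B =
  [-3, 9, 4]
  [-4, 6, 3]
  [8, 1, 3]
A ⊗ B =
  [-5, -4, -2]
  [-3, 8, 4]
  [2, 6, 8]

Apply the min-plus product entry-by-entry:
  C[0][0] = min over k of (A[0][0] + B[0][0] = -1 + -3 = -4, A[0][1] + B[1][0] = -1 + -4 = -5, A[0][2] + B[2][0] = -5 + 8 = 3) = -5 (attained at k = 1)
  C[0][1] = min over k of (A[0][0] + B[0][1] = -1 + 9 = 8, A[0][1] + B[1][1] = -1 + 6 = 5, A[0][2] + B[2][1] = -5 + 1 = -4) = -4 (attained at k = 2)
  C[0][2] = min over k of (A[0][0] + B[0][2] = -1 + 4 = 3, A[0][1] + B[1][2] = -1 + 3 = 2, A[0][2] + B[2][2] = -5 + 3 = -2) = -2 (attained at k = 2)
  C[1][0] = min over k of (A[1][0] + B[0][0] = 0 + -3 = -3, A[1][1] + B[1][0] = 7 + -4 = 3, A[1][2] + B[2][0] = 7 + 8 = 15) = -3 (attained at k = 0)
  C[1][1] = min over k of (A[1][0] + B[0][1] = 0 + 9 = 9, A[1][1] + B[1][1] = 7 + 6 = 13, A[1][2] + B[2][1] = 7 + 1 = 8) = 8 (attained at k = 2)
  C[1][2] = min over k of (A[1][0] + B[0][2] = 0 + 4 = 4, A[1][1] + B[1][2] = 7 + 3 = 10, A[1][2] + B[2][2] = 7 + 3 = 10) = 4 (attained at k = 0)
  C[2][0] = min over k of (A[2][0] + B[0][0] = 7 + -3 = 4, A[2][1] + B[1][0] = 6 + -4 = 2, A[2][2] + B[2][0] = 5 + 8 = 13) = 2 (attained at k = 1)
  C[2][1] = min over k of (A[2][0] + B[0][1] = 7 + 9 = 16, A[2][1] + B[1][1] = 6 + 6 = 12, A[2][2] + B[2][1] = 5 + 1 = 6) = 6 (attained at k = 2)
  C[2][2] = min over k of (A[2][0] + B[0][2] = 7 + 4 = 11, A[2][1] + B[1][2] = 6 + 3 = 9, A[2][2] + B[2][2] = 5 + 3 = 8) = 8 (attained at k = 2)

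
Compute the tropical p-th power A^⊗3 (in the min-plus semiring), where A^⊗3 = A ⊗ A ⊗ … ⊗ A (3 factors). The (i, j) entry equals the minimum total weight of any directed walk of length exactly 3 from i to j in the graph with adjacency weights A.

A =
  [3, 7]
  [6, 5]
A^⊗3 =
  [9, 13]
  [12, 15]

Each entry (A^⊗3)_ij equals the minimum over all length-3 walks i = v_0 → v_1 → … → v_3 = j of Σ_t A[v_t][v_{t+1}]. For example, for (i, j) = (0, 1) we minimise over 4 possible intermediate vertex sequences; the minimum is 13, attained along the walk 0 → 0 → 0 → 1.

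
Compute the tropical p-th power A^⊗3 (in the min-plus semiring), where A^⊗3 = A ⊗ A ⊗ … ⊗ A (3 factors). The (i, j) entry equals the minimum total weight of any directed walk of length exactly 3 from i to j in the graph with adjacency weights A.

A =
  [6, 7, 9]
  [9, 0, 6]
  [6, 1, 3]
A^⊗3 =
  [16, 7, 13]
  [9, 0, 6]
  [10, 1, 7]

Each entry (A^⊗3)_ij equals the minimum over all length-3 walks i = v_0 → v_1 → … → v_3 = j of Σ_t A[v_t][v_{t+1}]. For example, for (i, j) = (0, 2) we minimise over 9 possible intermediate vertex sequences; the minimum is 13, attained along the walk 0 → 1 → 1 → 2.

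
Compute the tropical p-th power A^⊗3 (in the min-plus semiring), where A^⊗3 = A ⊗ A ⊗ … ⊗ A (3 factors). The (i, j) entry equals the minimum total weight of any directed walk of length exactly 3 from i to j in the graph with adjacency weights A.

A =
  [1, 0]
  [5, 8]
A^⊗3 =
  [3, 2]
  [7, 6]

Each entry (A^⊗3)_ij equals the minimum over all length-3 walks i = v_0 → v_1 → … → v_3 = j of Σ_t A[v_t][v_{t+1}]. For example, for (i, j) = (0, 1) we minimise over 4 possible intermediate vertex sequences; the minimum is 2, attained along the walk 0 → 0 → 0 → 1.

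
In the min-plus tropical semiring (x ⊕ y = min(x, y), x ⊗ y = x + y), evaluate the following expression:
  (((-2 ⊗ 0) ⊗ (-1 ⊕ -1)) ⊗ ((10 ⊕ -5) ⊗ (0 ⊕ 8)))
(((-2 ⊗ 0) ⊗ (-1 ⊕ -1)) ⊗ ((10 ⊕ -5) ⊗ (0 ⊕ 8))) = -8

Expand innermost to outermost. Recall ⊕ takes the minimum of its arguments and ⊗ takes their sum. Working out the expression (((-2 ⊗ 0) ⊗ (-1 ⊕ -1)) ⊗ ((10 ⊕ -5) ⊗ (0 ⊕ 8))) gives -8.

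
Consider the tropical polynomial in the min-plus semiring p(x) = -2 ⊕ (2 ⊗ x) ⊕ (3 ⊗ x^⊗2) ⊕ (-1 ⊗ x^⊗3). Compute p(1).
p(1) = -2

A tropical monomial a ⊗ x^⊗i evaluates to a + i · x. Evaluating each term at x = 1:
  Term 0 contributes -2 + 0 · 1 = -2
  Term 1 contributes 2 + 1 · 1 = 3
  Term 2 contributes 3 + 2 · 1 = 5
  Term 3 contributes -1 + 3 · 1 = 2
p(1) = ⊕ of these = min[-2, 3, 5, 2] = -2.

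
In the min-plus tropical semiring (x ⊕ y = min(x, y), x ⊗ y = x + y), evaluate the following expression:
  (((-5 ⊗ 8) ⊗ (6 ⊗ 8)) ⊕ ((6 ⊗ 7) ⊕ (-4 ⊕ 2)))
(((-5 ⊗ 8) ⊗ (6 ⊗ 8)) ⊕ ((6 ⊗ 7) ⊕ (-4 ⊕ 2))) = -4

Expand innermost to outermost. Recall ⊕ takes the minimum of its arguments and ⊗ takes their sum. Working out the expression (((-5 ⊗ 8) ⊗ (6 ⊗ 8)) ⊕ ((6 ⊗ 7) ⊕ (-4 ⊕ 2))) gives -4.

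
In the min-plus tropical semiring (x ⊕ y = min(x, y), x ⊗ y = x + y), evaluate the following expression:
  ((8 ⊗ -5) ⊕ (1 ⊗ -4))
((8 ⊗ -5) ⊕ (1 ⊗ -4)) = -3

Expand innermost to outermost. Recall ⊕ takes the minimum of its arguments and ⊗ takes their sum. Working out the expression ((8 ⊗ -5) ⊕ (1 ⊗ -4)) gives -3.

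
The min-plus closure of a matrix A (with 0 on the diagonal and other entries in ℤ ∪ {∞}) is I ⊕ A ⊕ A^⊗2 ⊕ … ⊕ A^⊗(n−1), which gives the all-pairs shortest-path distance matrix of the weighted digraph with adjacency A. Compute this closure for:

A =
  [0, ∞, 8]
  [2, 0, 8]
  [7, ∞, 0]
Closure =
  [0, ∞, 8]
  [2, 0, 8]
  [7, ∞, 0]

This is the Floyd-Warshall all-pairs shortest-path computation. For each intermediate vertex k = 0, 1, …, 2, update dist[i][j] ← min(dist[i][j], dist[i][k] + dist[k][j]). The final matrix gives, for each (i, j), the minimum total weight of any directed path from i to j (possibly empty when i = j).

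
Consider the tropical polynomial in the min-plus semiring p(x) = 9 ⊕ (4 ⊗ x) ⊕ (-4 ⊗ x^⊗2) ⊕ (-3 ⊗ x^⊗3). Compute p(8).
p(8) = 9

A tropical monomial a ⊗ x^⊗i evaluates to a + i · x. Evaluating each term at x = 8:
  Term 0 contributes 9 + 0 · 8 = 9
  Term 1 contributes 4 + 1 · 8 = 12
  Term 2 contributes -4 + 2 · 8 = 12
  Term 3 contributes -3 + 3 · 8 = 21
p(8) = ⊕ of these = min[9, 12, 12, 21] = 9.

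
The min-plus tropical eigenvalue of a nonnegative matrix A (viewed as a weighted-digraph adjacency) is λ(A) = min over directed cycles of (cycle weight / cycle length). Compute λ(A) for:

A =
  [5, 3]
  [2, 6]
λ(A) = 5/2

Enumerate directed cycles and compute their means (weight / length). Sample:
  cycle 0 → 0: weight = 5, length = 1, mean = 5/1 ≈ 5.000
  cycle 1 → 1: weight = 6, length = 1, mean = 6/1 ≈ 6.000
  cycle 0 → 1 → 0: weight = 5, length = 2, mean = 5/2 ≈ 2.500
  cycle 1 → 0 → 1: weight = 5, length = 2, mean = 5/2 ≈ 2.500
Minimum mean = 2.500, attained e.g. along the cycle 0 → 1 → 0 with weight 5 and length 2. So λ(A) = 5/2 = 5/2.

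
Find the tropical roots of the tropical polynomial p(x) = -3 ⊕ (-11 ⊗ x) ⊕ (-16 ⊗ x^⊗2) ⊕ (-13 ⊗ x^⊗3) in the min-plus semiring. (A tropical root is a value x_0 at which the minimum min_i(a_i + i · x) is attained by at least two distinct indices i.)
Roots: {-3, 5, 8}

Each tropical root is a break point of the lower envelope of the lines y = a_i + i · x (there are 4 lines, with slopes 0, 1, ..., 3). Only the lines that attain the minimum somewhere contribute to roots; other lines are dominated. Here the surviving (envelope) indices are i = 3, i = 2, i = 1, i = 0.
Intersections between consecutive envelope lines give the roots: for adjacent envelope indices i < j the intersection is x = (a_i − a_j) / (j − i). Reading off the sorted break points: {-3, 5, 8}.
Verification: at each break x_0, at least two indices attain the minimum of min_i(a_i + i · x_0).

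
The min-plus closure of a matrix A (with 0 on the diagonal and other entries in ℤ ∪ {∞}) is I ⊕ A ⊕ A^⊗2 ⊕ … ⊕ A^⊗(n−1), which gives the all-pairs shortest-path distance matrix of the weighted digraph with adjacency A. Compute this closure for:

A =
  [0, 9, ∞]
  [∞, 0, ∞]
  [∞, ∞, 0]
Closure =
  [0, 9, ∞]
  [∞, 0, ∞]
  [∞, ∞, 0]

This is the Floyd-Warshall all-pairs shortest-path computation. For each intermediate vertex k = 0, 1, …, 2, update dist[i][j] ← min(dist[i][j], dist[i][k] + dist[k][j]). The final matrix gives, for each (i, j), the minimum total weight of any directed path from i to j (possibly empty when i = j).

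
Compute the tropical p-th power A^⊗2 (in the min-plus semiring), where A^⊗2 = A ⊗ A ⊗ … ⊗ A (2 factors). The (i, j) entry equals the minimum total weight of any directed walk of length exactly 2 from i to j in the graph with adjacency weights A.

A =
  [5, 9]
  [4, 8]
A^⊗2 =
  [10, 14]
  [9, 13]

Each entry (A^⊗2)_ij equals the minimum over all length-2 walks i = v_0 → v_1 → … → v_2 = j of Σ_t A[v_t][v_{t+1}]. For example, for (i, j) = (0, 1) we minimise over 2 possible intermediate vertex sequences; the minimum is 14, attained along the walk 0 → 0 → 1.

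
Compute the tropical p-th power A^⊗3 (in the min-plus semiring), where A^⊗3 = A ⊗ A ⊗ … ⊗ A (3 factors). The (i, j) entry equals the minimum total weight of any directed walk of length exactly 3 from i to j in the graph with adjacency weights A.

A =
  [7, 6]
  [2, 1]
A^⊗3 =
  [9, 8]
  [4, 3]

Each entry (A^⊗3)_ij equals the minimum over all length-3 walks i = v_0 → v_1 → … → v_3 = j of Σ_t A[v_t][v_{t+1}]. For example, for (i, j) = (0, 1) we minimise over 4 possible intermediate vertex sequences; the minimum is 8, attained along the walk 0 → 1 → 1 → 1.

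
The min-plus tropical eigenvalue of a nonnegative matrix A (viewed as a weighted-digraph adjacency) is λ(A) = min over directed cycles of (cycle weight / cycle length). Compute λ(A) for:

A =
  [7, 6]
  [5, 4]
λ(A) = 4

Enumerate directed cycles and compute their means (weight / length). Sample:
  cycle 0 → 0: weight = 7, length = 1, mean = 7/1 ≈ 7.000
  cycle 1 → 1: weight = 4, length = 1, mean = 4/1 ≈ 4.000
  cycle 0 → 1 → 0: weight = 11, length = 2, mean = 11/2 ≈ 5.500
  cycle 1 → 0 → 1: weight = 11, length = 2, mean = 11/2 ≈ 5.500
Minimum mean = 4.000, attained e.g. along the cycle 1 → 1 with weight 4 and length 1. So λ(A) = 4/1 = 4.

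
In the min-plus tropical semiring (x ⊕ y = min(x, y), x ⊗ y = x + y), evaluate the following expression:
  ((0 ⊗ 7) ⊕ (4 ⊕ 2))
((0 ⊗ 7) ⊕ (4 ⊕ 2)) = 2

Expand innermost to outermost. Recall ⊕ takes the minimum of its arguments and ⊗ takes their sum. Working out the expression ((0 ⊗ 7) ⊕ (4 ⊕ 2)) gives 2.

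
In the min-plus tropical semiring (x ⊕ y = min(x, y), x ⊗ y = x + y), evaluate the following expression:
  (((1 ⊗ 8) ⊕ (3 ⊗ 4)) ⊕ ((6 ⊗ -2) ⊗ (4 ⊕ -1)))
(((1 ⊗ 8) ⊕ (3 ⊗ 4)) ⊕ ((6 ⊗ -2) ⊗ (4 ⊕ -1))) = 3

Expand innermost to outermost. Recall ⊕ takes the minimum of its arguments and ⊗ takes their sum. Working out the expression (((1 ⊗ 8) ⊕ (3 ⊗ 4)) ⊕ ((6 ⊗ -2) ⊗ (4 ⊕ -1))) gives 3.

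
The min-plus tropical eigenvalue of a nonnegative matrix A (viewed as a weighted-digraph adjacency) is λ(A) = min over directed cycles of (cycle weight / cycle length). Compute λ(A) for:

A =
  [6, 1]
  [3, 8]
λ(A) = 2

Enumerate directed cycles and compute their means (weight / length). Sample:
  cycle 0 → 0: weight = 6, length = 1, mean = 6/1 ≈ 6.000
  cycle 1 → 1: weight = 8, length = 1, mean = 8/1 ≈ 8.000
  cycle 0 → 1 → 0: weight = 4, length = 2, mean = 4/2 ≈ 2.000
  cycle 1 → 0 → 1: weight = 4, length = 2, mean = 4/2 ≈ 2.000
Minimum mean = 2.000, attained e.g. along the cycle 0 → 1 → 0 with weight 4 and length 2. So λ(A) = 4/2 = 2.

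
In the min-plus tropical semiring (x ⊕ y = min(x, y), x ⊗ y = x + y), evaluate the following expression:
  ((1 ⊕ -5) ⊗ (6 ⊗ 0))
((1 ⊕ -5) ⊗ (6 ⊗ 0)) = 1

Expand innermost to outermost. Recall ⊕ takes the minimum of its arguments and ⊗ takes their sum. Working out the expression ((1 ⊕ -5) ⊗ (6 ⊗ 0)) gives 1.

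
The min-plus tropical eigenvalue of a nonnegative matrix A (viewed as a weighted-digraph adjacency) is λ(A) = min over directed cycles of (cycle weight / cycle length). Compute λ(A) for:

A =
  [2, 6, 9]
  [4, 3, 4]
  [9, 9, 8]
λ(A) = 2

Enumerate directed cycles and compute their means (weight / length). Sample:
  cycle 0 → 0: weight = 2, length = 1, mean = 2/1 ≈ 2.000
  cycle 1 → 1: weight = 3, length = 1, mean = 3/1 ≈ 3.000
  cycle 2 → 2: weight = 8, length = 1, mean = 8/1 ≈ 8.000
  cycle 0 → 1 → 0: weight = 10, length = 2, mean = 10/2 ≈ 5.000
  cycle 0 → 2 → 0: weight = 18, length = 2, mean = 18/2 ≈ 9.000
  cycle 1 → 0 → 1: weight = 10, length = 2, mean = 10/2 ≈ 5.000
Minimum mean = 2.000, attained e.g. along the cycle 0 → 0 with weight 2 and length 1. So λ(A) = 2/1 = 2.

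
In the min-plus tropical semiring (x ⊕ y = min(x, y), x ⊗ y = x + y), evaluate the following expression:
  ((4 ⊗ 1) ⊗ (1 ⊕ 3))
((4 ⊗ 1) ⊗ (1 ⊕ 3)) = 6

Expand innermost to outermost. Recall ⊕ takes the minimum of its arguments and ⊗ takes their sum. Working out the expression ((4 ⊗ 1) ⊗ (1 ⊕ 3)) gives 6.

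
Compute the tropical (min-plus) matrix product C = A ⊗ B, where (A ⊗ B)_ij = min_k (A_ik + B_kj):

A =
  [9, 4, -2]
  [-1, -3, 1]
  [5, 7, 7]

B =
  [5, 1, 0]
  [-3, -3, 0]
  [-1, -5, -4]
A ⊗ B =
  [-3, -7, -6]
  [-6, -6, -3]
  [4, 2, 3]

Apply the min-plus product entry-by-entry:
  C[0][0] = min over k of (A[0][0] + B[0][0] = 9 + 5 = 14, A[0][1] + B[1][0] = 4 + -3 = 1, A[0][2] + B[2][0] = -2 + -1 = -3) = -3 (attained at k = 2)
  C[0][1] = min over k of (A[0][0] + B[0][1] = 9 + 1 = 10, A[0][1] + B[1][1] = 4 + -3 = 1, A[0][2] + B[2][1] = -2 + -5 = -7) = -7 (attained at k = 2)
  C[0][2] = min over k of (A[0][0] + B[0][2] = 9 + 0 = 9, A[0][1] + B[1][2] = 4 + 0 = 4, A[0][2] + B[2][2] = -2 + -4 = -6) = -6 (attained at k = 2)
  C[1][0] = min over k of (A[1][0] + B[0][0] = -1 + 5 = 4, A[1][1] + B[1][0] = -3 + -3 = -6, A[1][2] + B[2][0] = 1 + -1 = 0) = -6 (attained at k = 1)
  C[1][1] = min over k of (A[1][0] + B[0][1] = -1 + 1 = 0, A[1][1] + B[1][1] = -3 + -3 = -6, A[1][2] + B[2][1] = 1 + -5 = -4) = -6 (attained at k = 1)
  C[1][2] = min over k of (A[1][0] + B[0][2] = -1 + 0 = -1, A[1][1] + B[1][2] = -3 + 0 = -3, A[1][2] + B[2][2] = 1 + -4 = -3) = -3 (attained at k = 1)
  C[2][0] = min over k of (A[2][0] + B[0][0] = 5 + 5 = 10, A[2][1] + B[1][0] = 7 + -3 = 4, A[2][2] + B[2][0] = 7 + -1 = 6) = 4 (attained at k = 1)
  C[2][1] = min over k of (A[2][0] + B[0][1] = 5 + 1 = 6, A[2][1] + B[1][1] = 7 + -3 = 4, A[2][2] + B[2][1] = 7 + -5 = 2) = 2 (attained at k = 2)
  C[2][2] = min over k of (A[2][0] + B[0][2] = 5 + 0 = 5, A[2][1] + B[1][2] = 7 + 0 = 7, A[2][2] + B[2][2] = 7 + -4 = 3) = 3 (attained at k = 2)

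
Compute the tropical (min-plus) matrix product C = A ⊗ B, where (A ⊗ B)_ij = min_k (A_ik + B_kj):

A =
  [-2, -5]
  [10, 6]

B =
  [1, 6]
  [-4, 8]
A ⊗ B =
  [-9, 3]
  [2, 14]

Apply the min-plus product entry-by-entry:
  C[0][0] = min over k of (A[0][0] + B[0][0] = -2 + 1 = -1, A[0][1] + B[1][0] = -5 + -4 = -9) = -9 (attained at k = 1)
  C[0][1] = min over k of (A[0][0] + B[0][1] = -2 + 6 = 4, A[0][1] + B[1][1] = -5 + 8 = 3) = 3 (attained at k = 1)
  C[1][0] = min over k of (A[1][0] + B[0][0] = 10 + 1 = 11, A[1][1] + B[1][0] = 6 + -4 = 2) = 2 (attained at k = 1)
  C[1][1] = min over k of (A[1][0] + B[0][1] = 10 + 6 = 16, A[1][1] + B[1][1] = 6 + 8 = 14) = 14 (attained at k = 1)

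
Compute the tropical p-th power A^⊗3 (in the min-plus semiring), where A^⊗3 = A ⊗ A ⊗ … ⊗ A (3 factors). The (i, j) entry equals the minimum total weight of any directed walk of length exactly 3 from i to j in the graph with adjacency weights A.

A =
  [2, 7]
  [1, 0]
A^⊗3 =
  [6, 7]
  [1, 0]

Each entry (A^⊗3)_ij equals the minimum over all length-3 walks i = v_0 → v_1 → … → v_3 = j of Σ_t A[v_t][v_{t+1}]. For example, for (i, j) = (0, 1) we minimise over 4 possible intermediate vertex sequences; the minimum is 7, attained along the walk 0 → 1 → 1 → 1.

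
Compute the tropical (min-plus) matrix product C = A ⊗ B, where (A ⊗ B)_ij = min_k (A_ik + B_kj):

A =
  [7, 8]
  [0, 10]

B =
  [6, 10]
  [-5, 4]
A ⊗ B =
  [3, 12]
  [5, 10]

Apply the min-plus product entry-by-entry:
  C[0][0] = min over k of (A[0][0] + B[0][0] = 7 + 6 = 13, A[0][1] + B[1][0] = 8 + -5 = 3) = 3 (attained at k = 1)
  C[0][1] = min over k of (A[0][0] + B[0][1] = 7 + 10 = 17, A[0][1] + B[1][1] = 8 + 4 = 12) = 12 (attained at k = 1)
  C[1][0] = min over k of (A[1][0] + B[0][0] = 0 + 6 = 6, A[1][1] + B[1][0] = 10 + -5 = 5) = 5 (attained at k = 1)
  C[1][1] = min over k of (A[1][0] + B[0][1] = 0 + 10 = 10, A[1][1] + B[1][1] = 10 + 4 = 14) = 10 (attained at k = 0)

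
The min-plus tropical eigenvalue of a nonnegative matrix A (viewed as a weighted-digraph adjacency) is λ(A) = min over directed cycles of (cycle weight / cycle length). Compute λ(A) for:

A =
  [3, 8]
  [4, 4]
λ(A) = 3

Enumerate directed cycles and compute their means (weight / length). Sample:
  cycle 0 → 0: weight = 3, length = 1, mean = 3/1 ≈ 3.000
  cycle 1 → 1: weight = 4, length = 1, mean = 4/1 ≈ 4.000
  cycle 0 → 1 → 0: weight = 12, length = 2, mean = 12/2 ≈ 6.000
  cycle 1 → 0 → 1: weight = 12, length = 2, mean = 12/2 ≈ 6.000
Minimum mean = 3.000, attained e.g. along the cycle 0 → 0 with weight 3 and length 1. So λ(A) = 3/1 = 3.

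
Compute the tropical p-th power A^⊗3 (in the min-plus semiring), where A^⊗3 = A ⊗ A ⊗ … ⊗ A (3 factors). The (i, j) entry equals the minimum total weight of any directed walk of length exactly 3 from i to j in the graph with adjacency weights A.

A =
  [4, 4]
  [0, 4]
A^⊗3 =
  [8, 8]
  [4, 8]

Each entry (A^⊗3)_ij equals the minimum over all length-3 walks i = v_0 → v_1 → … → v_3 = j of Σ_t A[v_t][v_{t+1}]. For example, for (i, j) = (0, 1) we minimise over 4 possible intermediate vertex sequences; the minimum is 8, attained along the walk 0 → 1 → 0 → 1.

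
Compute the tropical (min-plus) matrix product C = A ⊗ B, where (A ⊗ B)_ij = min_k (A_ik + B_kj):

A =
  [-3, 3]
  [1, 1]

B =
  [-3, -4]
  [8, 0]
A ⊗ B =
  [-6, -7]
  [-2, -3]

Apply the min-plus product entry-by-entry:
  C[0][0] = min over k of (A[0][0] + B[0][0] = -3 + -3 = -6, A[0][1] + B[1][0] = 3 + 8 = 11) = -6 (attained at k = 0)
  C[0][1] = min over k of (A[0][0] + B[0][1] = -3 + -4 = -7, A[0][1] + B[1][1] = 3 + 0 = 3) = -7 (attained at k = 0)
  C[1][0] = min over k of (A[1][0] + B[0][0] = 1 + -3 = -2, A[1][1] + B[1][0] = 1 + 8 = 9) = -2 (attained at k = 0)
  C[1][1] = min over k of (A[1][0] + B[0][1] = 1 + -4 = -3, A[1][1] + B[1][1] = 1 + 0 = 1) = -3 (attained at k = 0)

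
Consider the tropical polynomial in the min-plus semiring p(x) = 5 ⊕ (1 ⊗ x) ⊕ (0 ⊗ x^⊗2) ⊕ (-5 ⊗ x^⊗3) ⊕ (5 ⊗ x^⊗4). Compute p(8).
p(8) = 5

A tropical monomial a ⊗ x^⊗i evaluates to a + i · x. Evaluating each term at x = 8:
  Term 0 contributes 5 + 0 · 8 = 5
  Term 1 contributes 1 + 1 · 8 = 9
  Term 2 contributes 0 + 2 · 8 = 16
  Term 3 contributes -5 + 3 · 8 = 19
  Term 4 contributes 5 + 4 · 8 = 37
p(8) = ⊕ of these = min[5, 9, 16, 19, 37] = 5.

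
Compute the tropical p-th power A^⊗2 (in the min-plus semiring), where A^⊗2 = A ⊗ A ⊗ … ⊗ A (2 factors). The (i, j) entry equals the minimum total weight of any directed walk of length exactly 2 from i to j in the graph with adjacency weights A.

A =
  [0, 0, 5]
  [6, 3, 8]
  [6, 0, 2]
A^⊗2 =
  [0, 0, 5]
  [6, 6, 10]
  [6, 2, 4]

Each entry (A^⊗2)_ij equals the minimum over all length-2 walks i = v_0 → v_1 → … → v_2 = j of Σ_t A[v_t][v_{t+1}]. For example, for (i, j) = (0, 2) we minimise over 3 possible intermediate vertex sequences; the minimum is 5, attained along the walk 0 → 0 → 2.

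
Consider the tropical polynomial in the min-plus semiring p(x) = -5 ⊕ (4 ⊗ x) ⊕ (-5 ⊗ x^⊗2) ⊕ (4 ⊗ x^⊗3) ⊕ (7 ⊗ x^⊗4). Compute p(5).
p(5) = -5

A tropical monomial a ⊗ x^⊗i evaluates to a + i · x. Evaluating each term at x = 5:
  Term 0 contributes -5 + 0 · 5 = -5
  Term 1 contributes 4 + 1 · 5 = 9
  Term 2 contributes -5 + 2 · 5 = 5
  Term 3 contributes 4 + 3 · 5 = 19
  Term 4 contributes 7 + 4 · 5 = 27
p(5) = ⊕ of these = min[-5, 9, 5, 19, 27] = -5.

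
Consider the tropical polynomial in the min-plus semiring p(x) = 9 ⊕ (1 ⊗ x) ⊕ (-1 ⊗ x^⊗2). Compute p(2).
p(2) = 3

A tropical monomial a ⊗ x^⊗i evaluates to a + i · x. Evaluating each term at x = 2:
  Term 0 contributes 9 + 0 · 2 = 9
  Term 1 contributes 1 + 1 · 2 = 3
  Term 2 contributes -1 + 2 · 2 = 3
p(2) = ⊕ of these = min[9, 3, 3] = 3.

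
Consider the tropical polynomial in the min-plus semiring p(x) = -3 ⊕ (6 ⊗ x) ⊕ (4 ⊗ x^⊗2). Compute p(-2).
p(-2) = -3

A tropical monomial a ⊗ x^⊗i evaluates to a + i · x. Evaluating each term at x = -2:
  Term 0 contributes -3 + 0 · -2 = -3
  Term 1 contributes 6 + 1 · -2 = 4
  Term 2 contributes 4 + 2 · -2 = 0
p(-2) = ⊕ of these = min[-3, 4, 0] = -3.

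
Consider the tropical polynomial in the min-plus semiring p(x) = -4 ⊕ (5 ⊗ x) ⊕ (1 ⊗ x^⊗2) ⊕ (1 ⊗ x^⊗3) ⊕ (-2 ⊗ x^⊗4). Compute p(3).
p(3) = -4

A tropical monomial a ⊗ x^⊗i evaluates to a + i · x. Evaluating each term at x = 3:
  Term 0 contributes -4 + 0 · 3 = -4
  Term 1 contributes 5 + 1 · 3 = 8
  Term 2 contributes 1 + 2 · 3 = 7
  Term 3 contributes 1 + 3 · 3 = 10
  Term 4 contributes -2 + 4 · 3 = 10
p(3) = ⊕ of these = min[-4, 8, 7, 10, 10] = -4.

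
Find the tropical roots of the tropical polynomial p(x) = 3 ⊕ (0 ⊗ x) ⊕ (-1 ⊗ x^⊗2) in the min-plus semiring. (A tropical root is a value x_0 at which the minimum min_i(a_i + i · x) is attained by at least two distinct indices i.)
Roots: {1, 3}

Each tropical root is a break point of the lower envelope of the lines y = a_i + i · x (there are 3 lines, with slopes 0, 1, ..., 2). Only the lines that attain the minimum somewhere contribute to roots; other lines are dominated. Here the surviving (envelope) indices are i = 2, i = 1, i = 0.
Intersections between consecutive envelope lines give the roots: for adjacent envelope indices i < j the intersection is x = (a_i − a_j) / (j − i). Reading off the sorted break points: {1, 3}.
Verification: at each break x_0, at least two indices attain the minimum of min_i(a_i + i · x_0).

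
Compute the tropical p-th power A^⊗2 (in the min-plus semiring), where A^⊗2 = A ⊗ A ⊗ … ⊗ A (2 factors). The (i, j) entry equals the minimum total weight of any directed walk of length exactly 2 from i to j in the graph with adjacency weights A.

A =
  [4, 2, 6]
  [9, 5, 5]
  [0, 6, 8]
A^⊗2 =
  [6, 6, 7]
  [5, 10, 10]
  [4, 2, 6]

Each entry (A^⊗2)_ij equals the minimum over all length-2 walks i = v_0 → v_1 → … → v_2 = j of Σ_t A[v_t][v_{t+1}]. For example, for (i, j) = (0, 2) we minimise over 3 possible intermediate vertex sequences; the minimum is 7, attained along the walk 0 → 1 → 2.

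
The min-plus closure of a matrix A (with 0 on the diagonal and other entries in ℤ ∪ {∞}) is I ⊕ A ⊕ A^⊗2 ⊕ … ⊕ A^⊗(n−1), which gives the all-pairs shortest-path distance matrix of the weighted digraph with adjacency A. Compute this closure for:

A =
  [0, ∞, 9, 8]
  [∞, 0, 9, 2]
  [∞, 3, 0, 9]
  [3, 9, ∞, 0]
Closure =
  [0, 12, 9, 8]
  [5, 0, 9, 2]
  [8, 3, 0, 5]
  [3, 9, 12, 0]

This is the Floyd-Warshall all-pairs shortest-path computation. For each intermediate vertex k = 0, 1, …, 3, update dist[i][j] ← min(dist[i][j], dist[i][k] + dist[k][j]). The final matrix gives, for each (i, j), the minimum total weight of any directed path from i to j (possibly empty when i = j).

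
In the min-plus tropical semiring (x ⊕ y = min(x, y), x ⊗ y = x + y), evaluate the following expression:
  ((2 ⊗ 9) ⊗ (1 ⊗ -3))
((2 ⊗ 9) ⊗ (1 ⊗ -3)) = 9

Expand innermost to outermost. Recall ⊕ takes the minimum of its arguments and ⊗ takes their sum. Working out the expression ((2 ⊗ 9) ⊗ (1 ⊗ -3)) gives 9.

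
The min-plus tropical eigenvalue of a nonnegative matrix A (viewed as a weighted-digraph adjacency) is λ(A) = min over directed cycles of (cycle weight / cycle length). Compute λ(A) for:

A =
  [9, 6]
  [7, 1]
λ(A) = 1

Enumerate directed cycles and compute their means (weight / length). Sample:
  cycle 0 → 0: weight = 9, length = 1, mean = 9/1 ≈ 9.000
  cycle 1 → 1: weight = 1, length = 1, mean = 1/1 ≈ 1.000
  cycle 0 → 1 → 0: weight = 13, length = 2, mean = 13/2 ≈ 6.500
  cycle 1 → 0 → 1: weight = 13, length = 2, mean = 13/2 ≈ 6.500
Minimum mean = 1.000, attained e.g. along the cycle 1 → 1 with weight 1 and length 1. So λ(A) = 1/1 = 1.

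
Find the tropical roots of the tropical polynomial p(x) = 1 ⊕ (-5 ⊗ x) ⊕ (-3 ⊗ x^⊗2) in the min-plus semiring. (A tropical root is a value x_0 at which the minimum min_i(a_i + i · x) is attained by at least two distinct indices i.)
Roots: {-2, 6}

Each tropical root is a break point of the lower envelope of the lines y = a_i + i · x (there are 3 lines, with slopes 0, 1, ..., 2). Only the lines that attain the minimum somewhere contribute to roots; other lines are dominated. Here the surviving (envelope) indices are i = 2, i = 1, i = 0.
Intersections between consecutive envelope lines give the roots: for adjacent envelope indices i < j the intersection is x = (a_i − a_j) / (j − i). Reading off the sorted break points: {-2, 6}.
Verification: at each break x_0, at least two indices attain the minimum of min_i(a_i + i · x_0).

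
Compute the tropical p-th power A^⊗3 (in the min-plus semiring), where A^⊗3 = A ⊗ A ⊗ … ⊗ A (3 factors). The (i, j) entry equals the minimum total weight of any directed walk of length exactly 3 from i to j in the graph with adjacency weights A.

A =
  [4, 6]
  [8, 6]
A^⊗3 =
  [12, 14]
  [16, 18]

Each entry (A^⊗3)_ij equals the minimum over all length-3 walks i = v_0 → v_1 → … → v_3 = j of Σ_t A[v_t][v_{t+1}]. For example, for (i, j) = (0, 1) we minimise over 4 possible intermediate vertex sequences; the minimum is 14, attained along the walk 0 → 0 → 0 → 1.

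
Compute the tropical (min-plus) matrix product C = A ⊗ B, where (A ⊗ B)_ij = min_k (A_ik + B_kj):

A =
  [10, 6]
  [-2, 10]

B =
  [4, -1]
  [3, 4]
A ⊗ B =
  [9, 9]
  [2, -3]

Apply the min-plus product entry-by-entry:
  C[0][0] = min over k of (A[0][0] + B[0][0] = 10 + 4 = 14, A[0][1] + B[1][0] = 6 + 3 = 9) = 9 (attained at k = 1)
  C[0][1] = min over k of (A[0][0] + B[0][1] = 10 + -1 = 9, A[0][1] + B[1][1] = 6 + 4 = 10) = 9 (attained at k = 0)
  C[1][0] = min over k of (A[1][0] + B[0][0] = -2 + 4 = 2, A[1][1] + B[1][0] = 10 + 3 = 13) = 2 (attained at k = 0)
  C[1][1] = min over k of (A[1][0] + B[0][1] = -2 + -1 = -3, A[1][1] + B[1][1] = 10 + 4 = 14) = -3 (attained at k = 0)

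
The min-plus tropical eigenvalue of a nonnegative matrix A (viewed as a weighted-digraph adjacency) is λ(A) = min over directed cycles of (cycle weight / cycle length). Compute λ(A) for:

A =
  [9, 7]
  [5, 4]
λ(A) = 4

Enumerate directed cycles and compute their means (weight / length). Sample:
  cycle 0 → 0: weight = 9, length = 1, mean = 9/1 ≈ 9.000
  cycle 1 → 1: weight = 4, length = 1, mean = 4/1 ≈ 4.000
  cycle 0 → 1 → 0: weight = 12, length = 2, mean = 12/2 ≈ 6.000
  cycle 1 → 0 → 1: weight = 12, length = 2, mean = 12/2 ≈ 6.000
Minimum mean = 4.000, attained e.g. along the cycle 1 → 1 with weight 4 and length 1. So λ(A) = 4/1 = 4.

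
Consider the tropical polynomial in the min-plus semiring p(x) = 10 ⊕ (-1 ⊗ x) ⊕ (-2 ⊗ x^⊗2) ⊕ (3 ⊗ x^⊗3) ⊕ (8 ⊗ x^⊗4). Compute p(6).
p(6) = 5

A tropical monomial a ⊗ x^⊗i evaluates to a + i · x. Evaluating each term at x = 6:
  Term 0 contributes 10 + 0 · 6 = 10
  Term 1 contributes -1 + 1 · 6 = 5
  Term 2 contributes -2 + 2 · 6 = 10
  Term 3 contributes 3 + 3 · 6 = 21
  Term 4 contributes 8 + 4 · 6 = 32
p(6) = ⊕ of these = min[10, 5, 10, 21, 32] = 5.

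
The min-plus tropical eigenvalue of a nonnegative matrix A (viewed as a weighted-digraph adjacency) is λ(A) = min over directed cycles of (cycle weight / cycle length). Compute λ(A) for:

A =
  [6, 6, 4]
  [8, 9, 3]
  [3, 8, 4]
λ(A) = 7/2

Enumerate directed cycles and compute their means (weight / length). Sample:
  cycle 0 → 0: weight = 6, length = 1, mean = 6/1 ≈ 6.000
  cycle 1 → 1: weight = 9, length = 1, mean = 9/1 ≈ 9.000
  cycle 2 → 2: weight = 4, length = 1, mean = 4/1 ≈ 4.000
  cycle 0 → 1 → 0: weight = 14, length = 2, mean = 14/2 ≈ 7.000
  cycle 0 → 2 → 0: weight = 7, length = 2, mean = 7/2 ≈ 3.500
  cycle 1 → 0 → 1: weight = 14, length = 2, mean = 14/2 ≈ 7.000
Minimum mean = 3.500, attained e.g. along the cycle 0 → 2 → 0 with weight 7 and length 2. So λ(A) = 7/2 = 7/2.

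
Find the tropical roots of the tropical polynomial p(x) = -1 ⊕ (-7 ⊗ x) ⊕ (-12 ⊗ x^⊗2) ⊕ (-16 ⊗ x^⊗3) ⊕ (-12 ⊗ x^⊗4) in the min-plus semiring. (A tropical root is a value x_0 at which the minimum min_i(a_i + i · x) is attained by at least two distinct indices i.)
Roots: {-4, 4, 5, 6}

Each tropical root is a break point of the lower envelope of the lines y = a_i + i · x (there are 5 lines, with slopes 0, 1, ..., 4). Only the lines that attain the minimum somewhere contribute to roots; other lines are dominated. Here the surviving (envelope) indices are i = 4, i = 3, i = 2, i = 1, i = 0.
Intersections between consecutive envelope lines give the roots: for adjacent envelope indices i < j the intersection is x = (a_i − a_j) / (j − i). Reading off the sorted break points: {-4, 4, 5, 6}.
Verification: at each break x_0, at least two indices attain the minimum of min_i(a_i + i · x_0).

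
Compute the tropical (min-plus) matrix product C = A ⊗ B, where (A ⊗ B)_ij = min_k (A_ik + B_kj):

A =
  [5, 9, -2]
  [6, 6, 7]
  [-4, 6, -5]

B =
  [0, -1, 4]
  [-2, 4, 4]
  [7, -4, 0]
A ⊗ B =
  [5, -6, -2]
  [4, 3, 7]
  [-4, -9, -5]

Apply the min-plus product entry-by-entry:
  C[0][0] = min over k of (A[0][0] + B[0][0] = 5 + 0 = 5, A[0][1] + B[1][0] = 9 + -2 = 7, A[0][2] + B[2][0] = -2 + 7 = 5) = 5 (attained at k = 0)
  C[0][1] = min over k of (A[0][0] + B[0][1] = 5 + -1 = 4, A[0][1] + B[1][1] = 9 + 4 = 13, A[0][2] + B[2][1] = -2 + -4 = -6) = -6 (attained at k = 2)
  C[0][2] = min over k of (A[0][0] + B[0][2] = 5 + 4 = 9, A[0][1] + B[1][2] = 9 + 4 = 13, A[0][2] + B[2][2] = -2 + 0 = -2) = -2 (attained at k = 2)
  C[1][0] = min over k of (A[1][0] + B[0][0] = 6 + 0 = 6, A[1][1] + B[1][0] = 6 + -2 = 4, A[1][2] + B[2][0] = 7 + 7 = 14) = 4 (attained at k = 1)
  C[1][1] = min over k of (A[1][0] + B[0][1] = 6 + -1 = 5, A[1][1] + B[1][1] = 6 + 4 = 10, A[1][2] + B[2][1] = 7 + -4 = 3) = 3 (attained at k = 2)
  C[1][2] = min over k of (A[1][0] + B[0][2] = 6 + 4 = 10, A[1][1] + B[1][2] = 6 + 4 = 10, A[1][2] + B[2][2] = 7 + 0 = 7) = 7 (attained at k = 2)
  C[2][0] = min over k of (A[2][0] + B[0][0] = -4 + 0 = -4, A[2][1] + B[1][0] = 6 + -2 = 4, A[2][2] + B[2][0] = -5 + 7 = 2) = -4 (attained at k = 0)
  C[2][1] = min over k of (A[2][0] + B[0][1] = -4 + -1 = -5, A[2][1] + B[1][1] = 6 + 4 = 10, A[2][2] + B[2][1] = -5 + -4 = -9) = -9 (attained at k = 2)
  C[2][2] = min over k of (A[2][0] + B[0][2] = -4 + 4 = 0, A[2][1] + B[1][2] = 6 + 4 = 10, A[2][2] + B[2][2] = -5 + 0 = -5) = -5 (attained at k = 2)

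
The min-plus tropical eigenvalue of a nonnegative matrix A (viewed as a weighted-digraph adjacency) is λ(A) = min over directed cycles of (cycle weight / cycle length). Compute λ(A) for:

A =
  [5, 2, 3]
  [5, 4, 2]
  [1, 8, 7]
λ(A) = 5/3

Enumerate directed cycles and compute their means (weight / length). Sample:
  cycle 0 → 0: weight = 5, length = 1, mean = 5/1 ≈ 5.000
  cycle 1 → 1: weight = 4, length = 1, mean = 4/1 ≈ 4.000
  cycle 2 → 2: weight = 7, length = 1, mean = 7/1 ≈ 7.000
  cycle 0 → 1 → 0: weight = 7, length = 2, mean = 7/2 ≈ 3.500
  cycle 0 → 2 → 0: weight = 4, length = 2, mean = 4/2 ≈ 2.000
  cycle 1 → 0 → 1: weight = 7, length = 2, mean = 7/2 ≈ 3.500
Minimum mean = 1.667, attained e.g. along the cycle 0 → 1 → 2 → 0 with weight 5 and length 3. So λ(A) = 5/3 = 5/3.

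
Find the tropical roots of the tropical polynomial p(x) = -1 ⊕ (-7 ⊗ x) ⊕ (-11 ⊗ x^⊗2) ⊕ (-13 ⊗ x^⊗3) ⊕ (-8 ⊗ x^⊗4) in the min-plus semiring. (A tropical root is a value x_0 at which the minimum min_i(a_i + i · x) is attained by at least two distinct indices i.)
Roots: {-5, 2, 4, 6}

Each tropical root is a break point of the lower envelope of the lines y = a_i + i · x (there are 5 lines, with slopes 0, 1, ..., 4). Only the lines that attain the minimum somewhere contribute to roots; other lines are dominated. Here the surviving (envelope) indices are i = 4, i = 3, i = 2, i = 1, i = 0.
Intersections between consecutive envelope lines give the roots: for adjacent envelope indices i < j the intersection is x = (a_i − a_j) / (j − i). Reading off the sorted break points: {-5, 2, 4, 6}.
Verification: at each break x_0, at least two indices attain the minimum of min_i(a_i + i · x_0).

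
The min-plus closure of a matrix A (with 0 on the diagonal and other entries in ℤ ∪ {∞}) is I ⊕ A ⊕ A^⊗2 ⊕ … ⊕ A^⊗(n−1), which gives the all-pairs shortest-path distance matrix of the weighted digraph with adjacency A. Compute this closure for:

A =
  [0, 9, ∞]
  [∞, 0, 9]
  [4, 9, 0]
Closure =
  [0, 9, 18]
  [13, 0, 9]
  [4, 9, 0]

This is the Floyd-Warshall all-pairs shortest-path computation. For each intermediate vertex k = 0, 1, …, 2, update dist[i][j] ← min(dist[i][j], dist[i][k] + dist[k][j]). The final matrix gives, for each (i, j), the minimum total weight of any directed path from i to j (possibly empty when i = j).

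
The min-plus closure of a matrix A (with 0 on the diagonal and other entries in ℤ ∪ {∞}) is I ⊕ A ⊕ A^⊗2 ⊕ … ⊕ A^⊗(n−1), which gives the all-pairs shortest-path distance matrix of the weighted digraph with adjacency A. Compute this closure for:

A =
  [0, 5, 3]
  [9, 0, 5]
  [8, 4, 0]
Closure =
  [0, 5, 3]
  [9, 0, 5]
  [8, 4, 0]

This is the Floyd-Warshall all-pairs shortest-path computation. For each intermediate vertex k = 0, 1, …, 2, update dist[i][j] ← min(dist[i][j], dist[i][k] + dist[k][j]). The final matrix gives, for each (i, j), the minimum total weight of any directed path from i to j (possibly empty when i = j).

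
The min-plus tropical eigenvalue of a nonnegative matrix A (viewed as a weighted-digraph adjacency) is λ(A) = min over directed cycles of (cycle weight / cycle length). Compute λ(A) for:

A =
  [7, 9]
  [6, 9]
λ(A) = 7

Enumerate directed cycles and compute their means (weight / length). Sample:
  cycle 0 → 0: weight = 7, length = 1, mean = 7/1 ≈ 7.000
  cycle 1 → 1: weight = 9, length = 1, mean = 9/1 ≈ 9.000
  cycle 0 → 1 → 0: weight = 15, length = 2, mean = 15/2 ≈ 7.500
  cycle 1 → 0 → 1: weight = 15, length = 2, mean = 15/2 ≈ 7.500
Minimum mean = 7.000, attained e.g. along the cycle 0 → 0 with weight 7 and length 1. So λ(A) = 7/1 = 7.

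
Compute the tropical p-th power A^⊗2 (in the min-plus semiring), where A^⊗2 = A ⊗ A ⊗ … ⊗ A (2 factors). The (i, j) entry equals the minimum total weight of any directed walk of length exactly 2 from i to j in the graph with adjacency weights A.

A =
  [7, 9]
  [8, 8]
A^⊗2 =
  [14, 16]
  [15, 16]

Each entry (A^⊗2)_ij equals the minimum over all length-2 walks i = v_0 → v_1 → … → v_2 = j of Σ_t A[v_t][v_{t+1}]. For example, for (i, j) = (0, 1) we minimise over 2 possible intermediate vertex sequences; the minimum is 16, attained along the walk 0 → 0 → 1.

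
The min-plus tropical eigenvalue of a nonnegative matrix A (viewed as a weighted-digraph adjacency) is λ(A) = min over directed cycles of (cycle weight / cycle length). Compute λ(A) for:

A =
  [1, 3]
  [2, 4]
λ(A) = 1

Enumerate directed cycles and compute their means (weight / length). Sample:
  cycle 0 → 0: weight = 1, length = 1, mean = 1/1 ≈ 1.000
  cycle 1 → 1: weight = 4, length = 1, mean = 4/1 ≈ 4.000
  cycle 0 → 1 → 0: weight = 5, length = 2, mean = 5/2 ≈ 2.500
  cycle 1 → 0 → 1: weight = 5, length = 2, mean = 5/2 ≈ 2.500
Minimum mean = 1.000, attained e.g. along the cycle 0 → 0 with weight 1 and length 1. So λ(A) = 1/1 = 1.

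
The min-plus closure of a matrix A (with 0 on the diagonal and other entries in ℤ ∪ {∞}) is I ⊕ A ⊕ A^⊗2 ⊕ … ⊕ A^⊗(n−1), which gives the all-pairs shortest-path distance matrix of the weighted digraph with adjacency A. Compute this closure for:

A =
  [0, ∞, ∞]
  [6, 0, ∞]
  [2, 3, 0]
Closure =
  [0, ∞, ∞]
  [6, 0, ∞]
  [2, 3, 0]

This is the Floyd-Warshall all-pairs shortest-path computation. For each intermediate vertex k = 0, 1, …, 2, update dist[i][j] ← min(dist[i][j], dist[i][k] + dist[k][j]). The final matrix gives, for each (i, j), the minimum total weight of any directed path from i to j (possibly empty when i = j).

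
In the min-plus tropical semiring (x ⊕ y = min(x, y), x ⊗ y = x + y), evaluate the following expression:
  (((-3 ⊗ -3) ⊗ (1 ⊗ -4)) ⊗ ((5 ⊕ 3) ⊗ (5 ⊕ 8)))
(((-3 ⊗ -3) ⊗ (1 ⊗ -4)) ⊗ ((5 ⊕ 3) ⊗ (5 ⊕ 8))) = -1

Expand innermost to outermost. Recall ⊕ takes the minimum of its arguments and ⊗ takes their sum. Working out the expression (((-3 ⊗ -3) ⊗ (1 ⊗ -4)) ⊗ ((5 ⊕ 3) ⊗ (5 ⊕ 8))) gives -1.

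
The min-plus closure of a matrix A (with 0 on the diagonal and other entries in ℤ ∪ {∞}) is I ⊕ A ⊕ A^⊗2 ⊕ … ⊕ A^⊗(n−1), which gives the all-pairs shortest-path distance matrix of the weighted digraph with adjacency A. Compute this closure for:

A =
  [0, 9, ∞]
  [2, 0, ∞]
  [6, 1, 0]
Closure =
  [0, 9, ∞]
  [2, 0, ∞]
  [3, 1, 0]

This is the Floyd-Warshall all-pairs shortest-path computation. For each intermediate vertex k = 0, 1, …, 2, update dist[i][j] ← min(dist[i][j], dist[i][k] + dist[k][j]). The final matrix gives, for each (i, j), the minimum total weight of any directed path from i to j (possibly empty when i = j).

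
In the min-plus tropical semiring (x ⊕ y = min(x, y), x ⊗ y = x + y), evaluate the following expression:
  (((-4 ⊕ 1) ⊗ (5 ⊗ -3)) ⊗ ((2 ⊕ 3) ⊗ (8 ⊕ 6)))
(((-4 ⊕ 1) ⊗ (5 ⊗ -3)) ⊗ ((2 ⊕ 3) ⊗ (8 ⊕ 6))) = 6

Expand innermost to outermost. Recall ⊕ takes the minimum of its arguments and ⊗ takes their sum. Working out the expression (((-4 ⊕ 1) ⊗ (5 ⊗ -3)) ⊗ ((2 ⊕ 3) ⊗ (8 ⊕ 6))) gives 6.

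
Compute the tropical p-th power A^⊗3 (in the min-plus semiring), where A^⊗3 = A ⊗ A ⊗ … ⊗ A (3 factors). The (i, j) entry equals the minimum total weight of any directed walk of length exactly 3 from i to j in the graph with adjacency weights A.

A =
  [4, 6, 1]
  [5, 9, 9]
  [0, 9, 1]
A^⊗3 =
  [2, 7, 2]
  [6, 15, 7]
  [1, 7, 2]

Each entry (A^⊗3)_ij equals the minimum over all length-3 walks i = v_0 → v_1 → … → v_3 = j of Σ_t A[v_t][v_{t+1}]. For example, for (i, j) = (0, 2) we minimise over 9 possible intermediate vertex sequences; the minimum is 2, attained along the walk 0 → 2 → 0 → 2.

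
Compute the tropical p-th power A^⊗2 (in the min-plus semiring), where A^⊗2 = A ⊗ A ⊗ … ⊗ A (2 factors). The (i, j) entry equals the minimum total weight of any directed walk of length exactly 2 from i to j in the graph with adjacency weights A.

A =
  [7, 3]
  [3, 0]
A^⊗2 =
  [6, 3]
  [3, 0]

Each entry (A^⊗2)_ij equals the minimum over all length-2 walks i = v_0 → v_1 → … → v_2 = j of Σ_t A[v_t][v_{t+1}]. For example, for (i, j) = (0, 1) we minimise over 2 possible intermediate vertex sequences; the minimum is 3, attained along the walk 0 → 1 → 1.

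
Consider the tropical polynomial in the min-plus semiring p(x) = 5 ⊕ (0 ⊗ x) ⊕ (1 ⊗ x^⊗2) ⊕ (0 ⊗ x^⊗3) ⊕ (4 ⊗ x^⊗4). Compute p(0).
p(0) = 0

A tropical monomial a ⊗ x^⊗i evaluates to a + i · x. Evaluating each term at x = 0:
  Term 0 contributes 5 + 0 · 0 = 5
  Term 1 contributes 0 + 1 · 0 = 0
  Term 2 contributes 1 + 2 · 0 = 1
  Term 3 contributes 0 + 3 · 0 = 0
  Term 4 contributes 4 + 4 · 0 = 4
p(0) = ⊕ of these = min[5, 0, 1, 0, 4] = 0.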